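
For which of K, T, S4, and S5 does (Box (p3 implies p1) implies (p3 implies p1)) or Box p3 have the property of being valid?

T-tableau for the negation not ((Box (p3 implies p1) implies (p3 implies p1)) or Box p3):
1. not ((Box (p3 implies p1) implies (p3 implies p1)) or Box p3), 0
2. not (Box (p3 implies p1) implies (p3 implies p1)), 0
3. not Box p3, 0
4. Box (p3 implies p1), 0
5. not (p3 implies p1), 0
6. p3, 0
7. not p1, 0
8. p3 implies p1, 0
9. p1, 0
Accessibility: 0R0
Branch closes: p1 and not p1 both at 0.
Every branch closes (one shown): valid in T, hence also in S4, S5 (every theorem of T is a theorem of S4 and S5).
K-tableau for the negation not ((Box (p3 implies p1) implies (p3 implies p1)) or Box p3):
1. not ((Box (p3 implies p1) implies (p3 implies p1)) or Box p3), 0
2. not (Box (p3 implies p1) implies (p3 implies p1)), 0
3. not Box p3, 0
4. Box (p3 implies p1), 0
5. not (p3 implies p1), 0
6. p3, 0
7. not p1, 0
8. not p3, 1
9. p3 implies p1, 1
10. p1, 1
Accessibility: 0R1
Complete open branch: countermodel on a K-frame, so not valid in K.

T, S4, S5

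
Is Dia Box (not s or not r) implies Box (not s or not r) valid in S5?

Yes, valid

Tableau for the negation not (Dia Box (not s or not r) implies Box (not s or not r)):
1. not (Dia Box (not s or not r) implies Box (not s or not r)), u
2. Dia Box (not s or not r), u   [neg-implies-rule on 1]
3. not Box (not s or not r), u   [neg-implies-rule on 1]
4. Box (not s or not r), v   [Dia-rule on 2: fresh world v, uRv]
5. not s or not r, u   [Box-rule on 4 via vRu]
6. not s or not r, v   [Box-rule on 4 via vRv]
7. not r, u   [or-rule on 5 (branches; this branch)]
8. not r, v   [or-rule on 6 (branches; this branch)]
9. not (not s or not r), w   [neg-Box-rule on 3: fresh world w, uRw]
10. s, w   [neg-or-rule on 9]
11. r, w   [neg-or-rule on 9]
12. not s or not r, w   [Box-rule on 4 via vRw]
13. not r, w   [or-rule on 12 (branches; this branch)]
Accessibility: uRu, uRv, uRw, vRu, vRv, vRw, wRu, wRv, wRw
Branch closes: r and not r both at w.
All branches of the negation close; one closing branch shown above.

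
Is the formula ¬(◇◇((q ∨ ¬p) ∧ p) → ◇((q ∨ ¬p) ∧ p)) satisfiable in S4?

Unsatisfiable (every branch closes)

1. ¬(◇◇((q ∨ ¬p) ∧ p) → ◇((q ∨ ¬p) ∧ p)), w0
2. ◇◇((q ∨ ¬p) ∧ p), w0
3. ¬◇((q ∨ ¬p) ∧ p), w0
4. ¬((q ∨ ¬p) ∧ p), w0
5. ¬(q ∨ ¬p), w0
6. ¬q, w0
7. p, w0
8. ◇((q ∨ ¬p) ∧ p), w1
9. ¬((q ∨ ¬p) ∧ p), w1
10. ¬(q ∨ ¬p), w1
11. ¬q, w1
12. p, w1
13. (q ∨ ¬p) ∧ p, w2
14. q ∨ ¬p, w2
15. p, w2
16. ¬((q ∨ ¬p) ∧ p), w2
17. q, w2
18. ¬(q ∨ ¬p), w2
19. ¬q, w2
Accessibility: w0Rw0, w0Rw1, w0Rw2, w1Rw1, w1Rw2, w2Rw2
Branch closes: q and ¬q both at w2.
Every branch closes; the branch above is one of them.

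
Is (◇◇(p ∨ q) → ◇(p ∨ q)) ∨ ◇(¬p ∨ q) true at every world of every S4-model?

Tableau for the negation ¬((◇◇(p ∨ q) → ◇(p ∨ q)) ∨ ◇(¬p ∨ q)):
1. ¬((◇◇(p ∨ q) → ◇(p ∨ q)) ∨ ◇(¬p ∨ q)), 0
2. ¬(◇◇(p ∨ q) → ◇(p ∨ q)), 0   [¬∨-rule on 1]
3. ¬◇(¬p ∨ q), 0   [¬∨-rule on 1]
4. ◇◇(p ∨ q), 0   [¬→-rule on 2]
5. ¬◇(p ∨ q), 0   [¬→-rule on 2]
6. ¬(¬p ∨ q), 0   [¬◇-rule on 3 via 0R0]
7. p, 0   [¬∨-rule on 6]
8. ¬q, 0   [¬∨-rule on 6]
9. ¬(p ∨ q), 0   [¬◇-rule on 5 via 0R0]
10. ¬p, 0   [¬∨-rule on 9]
Accessibility: 0R0
Branch closes: p and ¬p both at 0.
Every branch of the negation's tableau closes; the branch above is one of them.

Valid in S4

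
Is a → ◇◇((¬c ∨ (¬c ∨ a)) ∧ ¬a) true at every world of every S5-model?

Tableau for the negation ¬(a → ◇◇((¬c ∨ (¬c ∨ a)) ∧ ¬a)):
1. ¬(a → ◇◇((¬c ∨ (¬c ∨ a)) ∧ ¬a)), 0
2. a, 0
3. ¬◇◇((¬c ∨ (¬c ∨ a)) ∧ ¬a), 0
4. ¬◇((¬c ∨ (¬c ∨ a)) ∧ ¬a), 0
5. ¬((¬c ∨ (¬c ∨ a)) ∧ ¬a), 0
Accessibility: 0R0
The negation has an open branch (countermodel exists).

Not valid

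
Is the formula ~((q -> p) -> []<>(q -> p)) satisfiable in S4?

1. ~((q -> p) -> []<>(q -> p)), u
2. q -> p, u
3. ~[]<>(q -> p), u
4. p, u
5. ~<>(q -> p), v
6. ~(q -> p), v
7. q, v
8. ~p, v
Accessibility: uRu, uRv, vRv

Satisfiable (open branch found)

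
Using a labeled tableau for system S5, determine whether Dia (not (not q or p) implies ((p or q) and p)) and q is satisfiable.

1. Dia (not (not q or p) implies ((p or q) and p)) and q, u
2. Dia (not (not q or p) implies ((p or q) and p)), u
3. q, u
4. not (not q or p) implies ((p or q) and p), v
5. (p or q) and p, v
6. p or q, v
7. p, v
8. q, v
Accessibility: uRu, uRv, vRu, vRv

Satisfiable (open branch found)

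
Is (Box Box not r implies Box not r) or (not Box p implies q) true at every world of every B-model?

Valid

Tableau for the negation not ((Box Box not r implies Box not r) or (not Box p implies q)):
1. not ((Box Box not r implies Box not r) or (not Box p implies q)), w0
2. not (Box Box not r implies Box not r), w0   [neg-or-rule on 1]
3. not (not Box p implies q), w0   [neg-or-rule on 1]
4. Box Box not r, w0   [neg-implies-rule on 2]
5. not Box not r, w0   [neg-implies-rule on 2]
6. not Box p, w0   [neg-implies-rule on 3]
7. not q, w0   [neg-implies-rule on 3]
8. Box not r, w0   [Box-rule on 4 via w0Rw0]
9. not r, w0   [Box-rule on 8 via w0Rw0]
10. r, w1   [neg-Box-rule on 5: fresh world w1, w0Rw1]
11. Box not r, w1   [Box-rule on 4 via w0Rw1]
12. not r, w1   [Box-rule on 8 via w0Rw1]
Accessibility: w0Rw0, w0Rw1, w1Rw0, w1Rw1
Branch closes: r and not r both at w1.
All branches of the negation close; one closing branch shown above.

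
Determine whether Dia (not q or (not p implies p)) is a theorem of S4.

Tableau for the negation not Dia (not q or (not p implies p)):
1. not Dia (not q or (not p implies p)), u
2. not (not q or (not p implies p)), u
3. q, u
4. not (not p implies p), u
5. not p, u
Accessibility: uRu
The negation has an open branch (countermodel exists).

Not valid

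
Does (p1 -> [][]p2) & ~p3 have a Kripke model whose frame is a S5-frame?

1. (p1 -> [][]p2) & ~p3, w0
2. p1 -> [][]p2, w0
3. ~p3, w0
4. [][]p2, w0
5. []p2, w0
6. p2, w0
Accessibility: w0Rw0

Satisfiable (open branch found)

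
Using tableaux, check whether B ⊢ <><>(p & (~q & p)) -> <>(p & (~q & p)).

Tableau for the negation ~(<><>(p & (~q & p)) -> <>(p & (~q & p))):
1. ~(<><>(p & (~q & p)) -> <>(p & (~q & p))), u
2. <><>(p & (~q & p)), u
3. ~<>(p & (~q & p)), u
4. ~(p & (~q & p)), u
5. ~(~q & p), u
6. ~p, u
7. <>(p & (~q & p)), v
8. ~(p & (~q & p)), v
9. ~(~q & p), v
10. ~p, v
11. p & (~q & p), w
12. p, w
13. ~q & p, w
14. ~q, w
Accessibility: uRu, uRv, vRu, vRv, vRw, wRv, wRw
The negation has an open branch (countermodel exists).

Invalid (countermodel exists)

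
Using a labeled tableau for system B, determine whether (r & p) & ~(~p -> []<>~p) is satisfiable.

1. (r & p) & ~(~p -> []<>~p), w0
2. r & p, w0
3. ~(~p -> []<>~p), w0
4. r, w0
5. p, w0
6. ~p, w0
7. ~[]<>~p, w0
Accessibility: w0Rw0
Branch closes: p and ~p both at w0.
(One branch shown.) All branches close.

No, unsatisfiable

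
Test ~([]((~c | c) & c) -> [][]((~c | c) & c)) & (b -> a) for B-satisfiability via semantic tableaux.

Yes, satisfiable

1. ~([]((~c | c) & c) -> [][]((~c | c) & c)) & (b -> a), u
2. ~([]((~c | c) & c) -> [][]((~c | c) & c)), u   [&-rule on 1]
3. b -> a, u   [&-rule on 1]
4. []((~c | c) & c), u   [~->-rule on 2]
5. ~[][]((~c | c) & c), u   [~->-rule on 2]
6. (~c | c) & c, u   [[]-rule on 4 via uRu]
7. ~c | c, u   [&-rule on 6]
8. c, u   [&-rule on 6]
9. a, u   [->-rule on 3 (branches; this branch)]
10. ~[]((~c | c) & c), v   [~[]-rule on 5: fresh world v, uRv]
11. (~c | c) & c, v   [[]-rule on 4 via uRv]
12. ~c | c, v   [&-rule on 11]
13. c, v   [&-rule on 11]
14. ~((~c | c) & c), w   [~[]-rule on 10: fresh world w, vRw]
15. ~c, w   [~&-rule on 14 (branches; this branch)]
Accessibility: uRu, uRv, vRu, vRv, vRw, wRv, wRw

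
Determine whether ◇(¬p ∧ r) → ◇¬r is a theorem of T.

Tableau for the negation ¬(◇(¬p ∧ r) → ◇¬r):
1. ¬(◇(¬p ∧ r) → ◇¬r), w0
2. ◇(¬p ∧ r), w0
3. ¬◇¬r, w0
4. r, w0
5. ¬p ∧ r, w1
6. ¬p, w1
7. r, w1
Accessibility: w0Rw0, w0Rw1, w1Rw1
The negation has an open branch (countermodel exists).

Invalid (countermodel exists)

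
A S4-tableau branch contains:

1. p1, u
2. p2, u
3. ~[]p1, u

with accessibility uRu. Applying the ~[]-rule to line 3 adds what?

a fresh world v with uRv, and ~p1 at v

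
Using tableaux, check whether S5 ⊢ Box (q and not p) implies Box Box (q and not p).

Tableau for the negation not (Box (q and not p) implies Box Box (q and not p)):
1. not (Box (q and not p) implies Box Box (q and not p)), u
2. Box (q and not p), u
3. not Box Box (q and not p), u
4. q and not p, u
5. q, u
6. not p, u
7. not Box (q and not p), v
8. q and not p, v
9. q, v
10. not p, v
11. not (q and not p), w
12. q and not p, w
13. q, w
14. not p, w
15. p, w
Accessibility: uRu, uRv, uRw, vRu, vRv, vRw, wRu, wRv, wRw
Branch closes: p and not p both at w.
Every branch of the negation's tableau closes; the branch above is one of them.

Valid in S5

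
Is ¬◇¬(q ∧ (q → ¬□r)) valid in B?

Tableau for the negation ◇¬(q ∧ (q → ¬□r)):
1. ◇¬(q ∧ (q → ¬□r)), u
2. ¬(q ∧ (q → ¬□r)), v   [◇-rule on 1: fresh world v, uRv]
3. ¬(q → ¬□r), v   [¬∧-rule on 2 (branches; this branch)]
4. q, v   [¬→-rule on 3]
5. □r, v   [¬→-rule on 3]
6. r, u   [□-rule on 5 via vRu]
7. r, v   [□-rule on 5 via vRv]
Accessibility: uRu, uRv, vRu, vRv
The negation has an open branch (countermodel exists).

Not valid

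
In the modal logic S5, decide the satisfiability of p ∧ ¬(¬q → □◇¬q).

1. p ∧ ¬(¬q → □◇¬q), 0
2. p, 0
3. ¬(¬q → □◇¬q), 0
4. ¬q, 0
5. ¬□◇¬q, 0
6. ¬◇¬q, 1
7. q, 0
Accessibility: 0R0, 0R1, 1R0, 1R1
Branch closes: q and ¬q both at 0.
Every branch closes; the branch above is one of them.

Unsatisfiable (every branch closes)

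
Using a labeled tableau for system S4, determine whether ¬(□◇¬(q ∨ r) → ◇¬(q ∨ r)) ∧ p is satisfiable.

1. ¬(□◇¬(q ∨ r) → ◇¬(q ∨ r)) ∧ p, w0
2. ¬(□◇¬(q ∨ r) → ◇¬(q ∨ r)), w0   [∧-rule on 1]
3. p, w0   [∧-rule on 1]
4. □◇¬(q ∨ r), w0   [¬→-rule on 2]
5. ¬◇¬(q ∨ r), w0   [¬→-rule on 2]
6. ◇¬(q ∨ r), w0   [□-rule on 4 via w0Rw0]
7. q ∨ r, w0   [¬◇-rule on 5 via w0Rw0]
8. r, w0   [∨-rule on 7 (branches; this branch)]
9. ¬(q ∨ r), w1   [◇-rule on 6: fresh world w1, w0Rw1]
10. ¬q, w1   [¬∨-rule on 9]
11. ¬r, w1   [¬∨-rule on 9]
12. ◇¬(q ∨ r), w1   [□-rule on 4 via w0Rw1]
13. q ∨ r, w1   [¬◇-rule on 5 via w0Rw1]
14. r, w1   [∨-rule on 13 (branches; this branch)]
Accessibility: w0Rw0, w0Rw1, w1Rw1
Branch closes: r and ¬r both at w1.
Every branch closes; the branch above is one of them.

Unsatisfiable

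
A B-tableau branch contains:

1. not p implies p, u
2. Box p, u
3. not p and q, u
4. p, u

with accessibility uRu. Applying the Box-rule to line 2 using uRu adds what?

p, u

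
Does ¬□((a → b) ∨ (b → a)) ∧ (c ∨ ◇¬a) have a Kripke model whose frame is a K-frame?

1. ¬□((a → b) ∨ (b → a)) ∧ (c ∨ ◇¬a), 0
2. ¬□((a → b) ∨ (b → a)), 0
3. c ∨ ◇¬a, 0
4. ◇¬a, 0
5. ¬((a → b) ∨ (b → a)), 1
6. ¬(a → b), 1
7. ¬(b → a), 1
8. a, 1
9. ¬b, 1
10. b, 1
11. ¬a, 1
Accessibility: 0R1
Branch closes: b and ¬b both at 1.
(One branch shown.) All branches close.

Unsatisfiable (every branch closes)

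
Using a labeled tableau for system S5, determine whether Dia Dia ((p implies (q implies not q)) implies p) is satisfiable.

1. Dia Dia ((p implies (q implies not q)) implies p), w0
2. Dia ((p implies (q implies not q)) implies p), w1
3. (p implies (q implies not q)) implies p, w2
4. p, w2
Accessibility: w0Rw0, w0Rw1, w0Rw2, w1Rw0, w1Rw1, w1Rw2, w2Rw0, w2Rw1, w2Rw2

Satisfiable (open branch found)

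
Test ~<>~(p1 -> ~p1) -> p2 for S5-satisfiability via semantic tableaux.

Satisfiable

1. ~<>~(p1 -> ~p1) -> p2, u
2. p2, u
Accessibility: uRu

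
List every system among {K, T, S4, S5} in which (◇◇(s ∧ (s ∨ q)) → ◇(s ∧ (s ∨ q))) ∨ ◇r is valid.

S4, S5

T-tableau for the negation ¬((◇◇(s ∧ (s ∨ q)) → ◇(s ∧ (s ∨ q))) ∨ ◇r):
1. ¬((◇◇(s ∧ (s ∨ q)) → ◇(s ∧ (s ∨ q))) ∨ ◇r), u
2. ¬(◇◇(s ∧ (s ∨ q)) → ◇(s ∧ (s ∨ q))), u
3. ¬◇r, u
4. ◇◇(s ∧ (s ∨ q)), u
5. ¬◇(s ∧ (s ∨ q)), u
6. ¬r, u
7. ¬(s ∧ (s ∨ q)), u
8. ¬(s ∨ q), u
9. ¬s, u
10. ¬q, u
11. ◇(s ∧ (s ∨ q)), v
12. ¬r, v
13. ¬(s ∧ (s ∨ q)), v
14. ¬(s ∨ q), v
15. ¬s, v
16. ¬q, v
17. s ∧ (s ∨ q), w
18. s, w
19. s ∨ q, w
20. q, w
Accessibility: uRu, uRv, vRv, vRw, wRw
Complete open branch: countermodel on a T-frame, so not valid in T, nor in K (the same frame is also a K-frame).
S4-tableau for the negation ¬((◇◇(s ∧ (s ∨ q)) → ◇(s ∧ (s ∨ q))) ∨ ◇r):
1. ¬((◇◇(s ∧ (s ∨ q)) → ◇(s ∧ (s ∨ q))) ∨ ◇r), u
2. ¬(◇◇(s ∧ (s ∨ q)) → ◇(s ∧ (s ∨ q))), u
3. ¬◇r, u
4. ◇◇(s ∧ (s ∨ q)), u
5. ¬◇(s ∧ (s ∨ q)), u
6. ¬r, u
7. ¬(s ∧ (s ∨ q)), u
8. ¬(s ∨ q), u
9. ¬s, u
10. ¬q, u
11. ◇(s ∧ (s ∨ q)), v
12. ¬r, v
13. ¬(s ∧ (s ∨ q)), v
14. ¬(s ∨ q), v
15. ¬s, v
16. ¬q, v
17. s ∧ (s ∨ q), w
18. s, w
19. s ∨ q, w
20. ¬r, w
21. ¬(s ∧ (s ∨ q)), w
22. q, w
23. ¬(s ∨ q), w
24. ¬s, w
25. ¬q, w
Accessibility: uRu, uRv, uRw, vRv, vRw, wRw
Branch closes: s and ¬s both at w.
Every branch closes (one shown): valid in S4, hence also in S5 (every theorem of S4 is a theorem of S5).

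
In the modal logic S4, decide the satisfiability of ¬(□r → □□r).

1. ¬(□r → □□r), w0
2. □r, w0   [¬→-rule on 1]
3. ¬□□r, w0   [¬→-rule on 1]
4. r, w0   [□-rule on 2 via w0Rw0]
5. ¬□r, w1   [¬□-rule on 3: fresh world w1, w0Rw1]
6. r, w1   [□-rule on 2 via w0Rw1]
7. ¬r, w2   [¬□-rule on 5: fresh world w2, w1Rw2]
8. r, w2   [□-rule on 2 via w0Rw2]
Accessibility: w0Rw0, w0Rw1, w0Rw2, w1Rw1, w1Rw2, w2Rw2
Branch closes: r and ¬r both at w2.
(One branch shown.) All branches close.

No, unsatisfiable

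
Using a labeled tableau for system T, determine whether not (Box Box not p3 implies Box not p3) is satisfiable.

Unsatisfiable

1. not (Box Box not p3 implies Box not p3), w0
2. Box Box not p3, w0
3. not Box not p3, w0
4. Box not p3, w0
5. not p3, w0
6. p3, w1
7. Box not p3, w1
8. not p3, w1
Accessibility: w0Rw0, w0Rw1, w1Rw1
Branch closes: p3 and not p3 both at w1.
Every branch closes; the branch above is one of them.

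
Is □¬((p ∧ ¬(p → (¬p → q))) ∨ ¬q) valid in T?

Invalid (countermodel exists)

Tableau for the negation ¬□¬((p ∧ ¬(p → (¬p → q))) ∨ ¬q):
1. ¬□¬((p ∧ ¬(p → (¬p → q))) ∨ ¬q), u
2. (p ∧ ¬(p → (¬p → q))) ∨ ¬q, v   [¬□-rule on 1: fresh world v, uRv]
3. ¬q, v   [∨-rule on 2 (branches; this branch)]
Accessibility: uRu, uRv, vRv
The negation has an open branch (countermodel exists).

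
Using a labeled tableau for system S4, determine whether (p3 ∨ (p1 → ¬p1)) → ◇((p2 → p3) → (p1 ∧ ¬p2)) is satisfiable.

1. (p3 ∨ (p1 → ¬p1)) → ◇((p2 → p3) → (p1 ∧ ¬p2)), w0
2. ◇((p2 → p3) → (p1 ∧ ¬p2)), w0   [→-rule on 1 (branches; this branch)]
3. (p2 → p3) → (p1 ∧ ¬p2), w1   [◇-rule on 2: fresh world w1, w0Rw1]
4. p1 ∧ ¬p2, w1   [→-rule on 3 (branches; this branch)]
5. p1, w1   [∧-rule on 4]
6. ¬p2, w1   [∧-rule on 4]
Accessibility: w0Rw0, w0Rw1, w1Rw1

Yes, satisfiable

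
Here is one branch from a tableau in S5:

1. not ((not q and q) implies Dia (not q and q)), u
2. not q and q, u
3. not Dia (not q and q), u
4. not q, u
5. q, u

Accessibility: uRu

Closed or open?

Closed

Both q and not q appear at u.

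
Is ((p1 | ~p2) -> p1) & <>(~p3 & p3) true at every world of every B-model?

Tableau for the negation ~(((p1 | ~p2) -> p1) & <>(~p3 & p3)):
1. ~(((p1 | ~p2) -> p1) & <>(~p3 & p3)), w0
2. ~<>(~p3 & p3), w0
3. ~(~p3 & p3), w0
4. ~p3, w0
Accessibility: w0Rw0
The negation has an open branch (countermodel exists).

Invalid (countermodel exists)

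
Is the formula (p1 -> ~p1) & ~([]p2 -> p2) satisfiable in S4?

Unsatisfiable (every branch closes)

1. (p1 -> ~p1) & ~([]p2 -> p2), w0
2. p1 -> ~p1, w0   [&-rule on 1]
3. ~([]p2 -> p2), w0   [&-rule on 1]
4. []p2, w0   [~->-rule on 3]
5. ~p2, w0   [~->-rule on 3]
6. p2, w0   [[]-rule on 4 via w0Rw0]
Accessibility: w0Rw0
Branch closes: p2 and ~p2 both at w0.
All branches of the tableau close; one closing branch shown above.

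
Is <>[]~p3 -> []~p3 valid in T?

Tableau for the negation ~(<>[]~p3 -> []~p3):
1. ~(<>[]~p3 -> []~p3), 0
2. <>[]~p3, 0
3. ~[]~p3, 0
4. []~p3, 1
5. ~p3, 1
6. p3, 2
Accessibility: 0R0, 0R1, 0R2, 1R1, 2R2
The negation has an open branch (countermodel exists).

Not valid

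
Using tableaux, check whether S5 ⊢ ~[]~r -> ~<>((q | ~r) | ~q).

Tableau for the negation ~(~[]~r -> ~<>((q | ~r) | ~q)):
1. ~(~[]~r -> ~<>((q | ~r) | ~q)), u
2. ~[]~r, u   [~->-rule on 1]
3. <>((q | ~r) | ~q), u   [~->-rule on 1]
4. r, v   [~[]-rule on 2: fresh world v, uRv]
5. (q | ~r) | ~q, w   [<>-rule on 3: fresh world w, uRw]
6. ~q, w   [|-rule on 5 (branches; this branch)]
Accessibility: uRu, uRv, uRw, vRu, vRv, vRw, wRu, wRv, wRw
The negation has an open branch (countermodel exists).

Not valid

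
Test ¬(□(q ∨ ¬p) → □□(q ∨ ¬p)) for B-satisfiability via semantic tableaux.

1. ¬(□(q ∨ ¬p) → □□(q ∨ ¬p)), 0
2. □(q ∨ ¬p), 0   [¬→-rule on 1]
3. ¬□□(q ∨ ¬p), 0   [¬→-rule on 1]
4. q ∨ ¬p, 0   [□-rule on 2 via 0R0]
5. ¬p, 0   [∨-rule on 4 (branches; this branch)]
6. ¬□(q ∨ ¬p), 1   [¬□-rule on 3: fresh world 1, 0R1]
7. q ∨ ¬p, 1   [□-rule on 2 via 0R1]
8. ¬p, 1   [∨-rule on 7 (branches; this branch)]
9. ¬(q ∨ ¬p), 2   [¬□-rule on 6: fresh world 2, 1R2]
10. ¬q, 2   [¬∨-rule on 9]
11. p, 2   [¬∨-rule on 9]
Accessibility: 0R0, 0R1, 1R0, 1R1, 1R2, 2R1, 2R2

Yes, satisfiable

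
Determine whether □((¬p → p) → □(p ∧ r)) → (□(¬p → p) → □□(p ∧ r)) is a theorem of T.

Tableau for the negation ¬(□((¬p → p) → □(p ∧ r)) → (□(¬p → p) → □□(p ∧ r))):
1. ¬(□((¬p → p) → □(p ∧ r)) → (□(¬p → p) → □□(p ∧ r))), w0
2. □((¬p → p) → □(p ∧ r)), w0
3. ¬(□(¬p → p) → □□(p ∧ r)), w0
4. □(¬p → p), w0
5. ¬□□(p ∧ r), w0
6. (¬p → p) → □(p ∧ r), w0
7. ¬p → p, w0
8. □(p ∧ r), w0
9. p ∧ r, w0
10. p, w0
11. r, w0
12. ¬□(p ∧ r), w1
13. (¬p → p) → □(p ∧ r), w1
14. ¬p → p, w1
15. p ∧ r, w1
16. p, w1
17. r, w1
18. □(p ∧ r), w1
19. ¬(p ∧ r), w2
20. p ∧ r, w2
21. p, w2
22. r, w2
23. ¬r, w2
Accessibility: w0Rw0, w0Rw1, w1Rw1, w1Rw2, w2Rw2
Branch closes: r and ¬r both at w2.
All branches of the negation close; one closing branch shown above.

Valid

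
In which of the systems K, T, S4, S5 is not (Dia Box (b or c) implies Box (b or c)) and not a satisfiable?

K, T, S4

S5-tableau for the formula:
1. not (Dia Box (b or c) implies Box (b or c)) and not a, u
2. not (Dia Box (b or c) implies Box (b or c)), u   [and-rule on 1]
3. not a, u   [and-rule on 1]
4. Dia Box (b or c), u   [neg-implies-rule on 2]
5. not Box (b or c), u   [neg-implies-rule on 2]
6. Box (b or c), v   [Dia-rule on 4: fresh world v, uRv]
7. b or c, u   [Box-rule on 6 via vRu]
8. b or c, v   [Box-rule on 6 via vRv]
9. c, u   [or-rule on 7 (branches; this branch)]
10. c, v   [or-rule on 8 (branches; this branch)]
11. not (b or c), w   [neg-Box-rule on 5: fresh world w, uRw]
12. not b, w   [neg-or-rule on 11]
13. not c, w   [neg-or-rule on 11]
14. b or c, w   [Box-rule on 6 via vRw]
15. c, w   [or-rule on 14 (branches; this branch)]
Accessibility: uRu, uRv, uRw, vRu, vRv, vRw, wRu, wRv, wRw
Branch closes: c and not c both at w.
Every branch closes (one shown): unsatisfiable in S5.
S4-tableau for the formula:
1. not (Dia Box (b or c) implies Box (b or c)) and not a, u
2. not (Dia Box (b or c) implies Box (b or c)), u   [and-rule on 1]
3. not a, u   [and-rule on 1]
4. Dia Box (b or c), u   [neg-implies-rule on 2]
5. not Box (b or c), u   [neg-implies-rule on 2]
6. Box (b or c), v   [Dia-rule on 4: fresh world v, uRv]
7. b or c, v   [Box-rule on 6 via vRv]
8. c, v   [or-rule on 7 (branches; this branch)]
9. not (b or c), w   [neg-Box-rule on 5: fresh world w, uRw]
10. not b, w   [neg-or-rule on 9]
11. not c, w   [neg-or-rule on 9]
Accessibility: uRu, uRv, uRw, vRv, wRw
Complete open branch: satisfiable in S4, hence also in K, T (this S4-model is also a K-model and a T-model).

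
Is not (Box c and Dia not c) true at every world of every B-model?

Yes, valid

Tableau for the negation Box c and Dia not c:
1. Box c and Dia not c, u
2. Box c, u
3. Dia not c, u
4. c, u
5. not c, v
6. c, v
Accessibility: uRu, uRv, vRu, vRv
Branch closes: c and not c both at v.
Every branch of the negation's tableau closes; the branch above is one of them.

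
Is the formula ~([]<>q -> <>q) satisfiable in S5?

1. ~([]<>q -> <>q), 0
2. []<>q, 0   [~->-rule on 1]
3. ~<>q, 0   [~->-rule on 1]
4. <>q, 0   [[]-rule on 2 via 0R0]
5. ~q, 0   [~<>-rule on 3 via 0R0]
6. q, 1   [<>-rule on 4: fresh world 1, 0R1]
7. <>q, 1   [[]-rule on 2 via 0R1]
8. ~q, 1   [~<>-rule on 3 via 0R1]
Accessibility: 0R0, 0R1, 1R0, 1R1
Branch closes: q and ~q both at 1.
All branches of the tableau close; one closing branch shown above.

Unsatisfiable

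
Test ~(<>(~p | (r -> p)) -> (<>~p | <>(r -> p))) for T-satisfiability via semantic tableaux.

Unsatisfiable (every branch closes)

1. ~(<>(~p | (r -> p)) -> (<>~p | <>(r -> p))), 0
2. <>(~p | (r -> p)), 0   [~->-rule on 1]
3. ~(<>~p | <>(r -> p)), 0   [~->-rule on 1]
4. ~<>~p, 0   [~|-rule on 3]
5. ~<>(r -> p), 0   [~|-rule on 3]
6. p, 0   [~<>-rule on 4 via 0R0]
7. ~(r -> p), 0   [~<>-rule on 5 via 0R0]
8. r, 0   [~->-rule on 7]
9. ~p, 0   [~->-rule on 7]
Accessibility: 0R0
Branch closes: p and ~p both at 0.
(One branch shown.) All branches close.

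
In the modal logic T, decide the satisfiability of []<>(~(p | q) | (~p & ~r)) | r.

1. []<>(~(p | q) | (~p & ~r)) | r, w0
2. r, w0   [|-rule on 1 (branches; this branch)]
Accessibility: w0Rw0

Satisfiable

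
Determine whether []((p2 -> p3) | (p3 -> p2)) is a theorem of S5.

Valid

Tableau for the negation ~[]((p2 -> p3) | (p3 -> p2)):
1. ~[]((p2 -> p3) | (p3 -> p2)), 0
2. ~((p2 -> p3) | (p3 -> p2)), 1
3. ~(p2 -> p3), 1
4. ~(p3 -> p2), 1
5. p2, 1
6. ~p3, 1
7. p3, 1
8. ~p2, 1
Accessibility: 0R0, 0R1, 1R0, 1R1
Branch closes: p3 and ~p3 both at 1.
All branches of the negation close; one closing branch shown above.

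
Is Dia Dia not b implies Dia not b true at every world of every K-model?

Not valid

Tableau for the negation not (Dia Dia not b implies Dia not b):
1. not (Dia Dia not b implies Dia not b), w0
2. Dia Dia not b, w0
3. not Dia not b, w0
4. Dia not b, w1
5. b, w1
6. not b, w2
Accessibility: w0Rw1, w1Rw2
The negation has an open branch (countermodel exists).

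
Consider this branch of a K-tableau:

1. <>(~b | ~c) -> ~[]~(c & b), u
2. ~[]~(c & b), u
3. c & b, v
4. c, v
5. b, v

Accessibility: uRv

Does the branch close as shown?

No world carries both an atom and its negation.

Not closed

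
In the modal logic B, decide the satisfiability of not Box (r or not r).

No, unsatisfiable

1. not Box (r or not r), u
2. not (r or not r), v   [neg-Box-rule on 1: fresh world v, uRv]
3. not r, v   [neg-or-rule on 2]
4. r, v   [neg-or-rule on 2]
Accessibility: uRu, uRv, vRu, vRv
Branch closes: r and not r both at v.
All branches of the tableau close; one closing branch shown above.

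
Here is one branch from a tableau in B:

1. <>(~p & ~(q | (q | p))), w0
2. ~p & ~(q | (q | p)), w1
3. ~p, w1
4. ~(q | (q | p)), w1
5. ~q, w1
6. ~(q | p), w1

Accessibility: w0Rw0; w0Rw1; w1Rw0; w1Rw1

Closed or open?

There is no literal clash: for every atom and world, at most one sign appears.

Not closed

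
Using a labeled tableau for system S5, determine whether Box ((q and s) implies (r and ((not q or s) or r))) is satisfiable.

1. Box ((q and s) implies (r and ((not q or s) or r))), w0
2. (q and s) implies (r and ((not q or s) or r)), w0
3. r and ((not q or s) or r), w0
4. r, w0
5. (not q or s) or r, w0
Accessibility: w0Rw0

Yes, satisfiable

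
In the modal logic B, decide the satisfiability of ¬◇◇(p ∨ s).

Satisfiable

1. ¬◇◇(p ∨ s), 0
2. ¬◇(p ∨ s), 0   [¬◇-rule on 1 via 0R0]
3. ¬(p ∨ s), 0   [¬◇-rule on 2 via 0R0]
4. ¬p, 0   [¬∨-rule on 3]
5. ¬s, 0   [¬∨-rule on 3]
Accessibility: 0R0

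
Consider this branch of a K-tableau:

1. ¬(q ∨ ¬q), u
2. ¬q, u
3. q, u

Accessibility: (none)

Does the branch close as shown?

Closed

Both q and ¬q appear at u.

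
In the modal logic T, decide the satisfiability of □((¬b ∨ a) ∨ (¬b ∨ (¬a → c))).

1. □((¬b ∨ a) ∨ (¬b ∨ (¬a → c))), u
2. (¬b ∨ a) ∨ (¬b ∨ (¬a → c)), u
3. ¬b ∨ (¬a → c), u
4. ¬a → c, u
5. c, u
Accessibility: uRu

Satisfiable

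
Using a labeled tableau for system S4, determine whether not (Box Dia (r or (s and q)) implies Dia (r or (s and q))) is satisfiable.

1. not (Box Dia (r or (s and q)) implies Dia (r or (s and q))), 0
2. Box Dia (r or (s and q)), 0
3. not Dia (r or (s and q)), 0
4. Dia (r or (s and q)), 0
5. not (r or (s and q)), 0
6. not r, 0
7. not (s and q), 0
8. not q, 0
9. r or (s and q), 1
10. Dia (r or (s and q)), 1
11. not (r or (s and q)), 1
12. not r, 1
13. not (s and q), 1
14. s and q, 1
15. s, 1
16. q, 1
17. not q, 1
Accessibility: 0R0, 0R1, 1R1
Branch closes: q and not q both at 1.
All branches of the tableau close; one closing branch shown above.

Unsatisfiable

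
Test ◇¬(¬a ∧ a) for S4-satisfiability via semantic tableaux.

1. ◇¬(¬a ∧ a), u
2. ¬(¬a ∧ a), v
3. ¬a, v
Accessibility: uRu, uRv, vRv

Satisfiable (open branch found)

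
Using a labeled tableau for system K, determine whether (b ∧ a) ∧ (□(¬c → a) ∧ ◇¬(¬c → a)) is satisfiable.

1. (b ∧ a) ∧ (□(¬c → a) ∧ ◇¬(¬c → a)), w0
2. b ∧ a, w0   [∧-rule on 1]
3. □(¬c → a) ∧ ◇¬(¬c → a), w0   [∧-rule on 1]
4. b, w0   [∧-rule on 2]
5. a, w0   [∧-rule on 2]
6. □(¬c → a), w0   [∧-rule on 3]
7. ◇¬(¬c → a), w0   [∧-rule on 3]
8. ¬(¬c → a), w1   [◇-rule on 7: fresh world w1, w0Rw1]
9. ¬c, w1   [¬→-rule on 8]
10. ¬a, w1   [¬→-rule on 8]
11. ¬c → a, w1   [□-rule on 6 via w0Rw1]
12. a, w1   [→-rule on 11 (branches; this branch)]
Accessibility: w0Rw1
Branch closes: a and ¬a both at w1.
Every branch closes; the branch above is one of them.

Unsatisfiable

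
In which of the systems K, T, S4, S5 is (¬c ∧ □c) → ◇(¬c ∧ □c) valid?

K-tableau for the negation ¬((¬c ∧ □c) → ◇(¬c ∧ □c)):
1. ¬((¬c ∧ □c) → ◇(¬c ∧ □c)), 0
2. ¬c ∧ □c, 0
3. ¬◇(¬c ∧ □c), 0
4. ¬c, 0
5. □c, 0
Complete open branch: countermodel on a K-frame, so not valid in K.
T-tableau for the negation ¬((¬c ∧ □c) → ◇(¬c ∧ □c)):
1. ¬((¬c ∧ □c) → ◇(¬c ∧ □c)), 0
2. ¬c ∧ □c, 0
3. ¬◇(¬c ∧ □c), 0
4. ¬c, 0
5. □c, 0
6. ¬(¬c ∧ □c), 0
7. c, 0
Accessibility: 0R0
Branch closes: c and ¬c both at 0.
Every branch closes (one shown): valid in T, hence also in S4, S5 (every theorem of T is a theorem of S4 and S5).

T, S4, S5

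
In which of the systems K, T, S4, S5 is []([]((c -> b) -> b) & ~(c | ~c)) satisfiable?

K

K-tableau for the formula:
1. []([]((c -> b) -> b) & ~(c | ~c)), 0
Complete open branch: satisfiable in K.
T-tableau for the formula:
1. []([]((c -> b) -> b) & ~(c | ~c)), 0
2. []((c -> b) -> b) & ~(c | ~c), 0
3. []((c -> b) -> b), 0
4. ~(c | ~c), 0
5. ~c, 0
6. c, 0
Accessibility: 0R0
Branch closes: c and ~c both at 0.
Every branch closes (one shown): unsatisfiable in T, hence also in S4, S5 (every S4/S5-frame is a T-frame).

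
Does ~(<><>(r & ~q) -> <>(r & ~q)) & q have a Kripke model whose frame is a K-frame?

1. ~(<><>(r & ~q) -> <>(r & ~q)) & q, w0
2. ~(<><>(r & ~q) -> <>(r & ~q)), w0
3. q, w0
4. <><>(r & ~q), w0
5. ~<>(r & ~q), w0
6. <>(r & ~q), w1
7. ~(r & ~q), w1
8. q, w1
9. r & ~q, w2
10. r, w2
11. ~q, w2
Accessibility: w0Rw1, w1Rw2

Satisfiable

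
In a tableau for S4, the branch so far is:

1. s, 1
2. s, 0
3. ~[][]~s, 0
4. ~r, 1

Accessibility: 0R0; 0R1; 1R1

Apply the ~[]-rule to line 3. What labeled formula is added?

a fresh world 2 with 0R2, and ~[]~s at 2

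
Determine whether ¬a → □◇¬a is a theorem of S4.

Tableau for the negation ¬(¬a → □◇¬a):
1. ¬(¬a → □◇¬a), w0
2. ¬a, w0
3. ¬□◇¬a, w0
4. ¬◇¬a, w1
5. a, w1
Accessibility: w0Rw0, w0Rw1, w1Rw1
The negation has an open branch (countermodel exists).

Invalid (countermodel exists)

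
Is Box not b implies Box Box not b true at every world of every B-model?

Tableau for the negation not (Box not b implies Box Box not b):
1. not (Box not b implies Box Box not b), u
2. Box not b, u   [neg-implies-rule on 1]
3. not Box Box not b, u   [neg-implies-rule on 1]
4. not b, u   [Box-rule on 2 via uRu]
5. not Box not b, v   [neg-Box-rule on 3: fresh world v, uRv]
6. not b, v   [Box-rule on 2 via uRv]
7. b, w   [neg-Box-rule on 5: fresh world w, vRw]
Accessibility: uRu, uRv, vRu, vRv, vRw, wRv, wRw
The negation has an open branch (countermodel exists).

Not valid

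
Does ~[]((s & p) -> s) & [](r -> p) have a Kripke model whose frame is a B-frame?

1. ~[]((s & p) -> s) & [](r -> p), u
2. ~[]((s & p) -> s), u
3. [](r -> p), u
4. r -> p, u
5. p, u
6. ~((s & p) -> s), v
7. s & p, v
8. ~s, v
9. s, v
10. p, v
Accessibility: uRu, uRv, vRu, vRv
Branch closes: s and ~s both at v.
All branches of the tableau close; one closing branch shown above.

Unsatisfiable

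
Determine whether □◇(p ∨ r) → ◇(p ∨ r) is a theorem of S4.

Tableau for the negation ¬(□◇(p ∨ r) → ◇(p ∨ r)):
1. ¬(□◇(p ∨ r) → ◇(p ∨ r)), 0
2. □◇(p ∨ r), 0
3. ¬◇(p ∨ r), 0
4. ◇(p ∨ r), 0
5. ¬(p ∨ r), 0
6. ¬p, 0
7. ¬r, 0
8. p ∨ r, 1
9. ◇(p ∨ r), 1
10. ¬(p ∨ r), 1
11. ¬p, 1
12. ¬r, 1
13. r, 1
Accessibility: 0R0, 0R1, 1R1
Branch closes: r and ¬r both at 1.
All branches of the negation close; one closing branch shown above.

Valid in S4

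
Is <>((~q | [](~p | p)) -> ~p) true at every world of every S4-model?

No, not valid

Tableau for the negation ~<>((~q | [](~p | p)) -> ~p):
1. ~<>((~q | [](~p | p)) -> ~p), u
2. ~((~q | [](~p | p)) -> ~p), u
3. ~q | [](~p | p), u
4. p, u
5. [](~p | p), u
6. ~p | p, u
Accessibility: uRu
The negation has an open branch (countermodel exists).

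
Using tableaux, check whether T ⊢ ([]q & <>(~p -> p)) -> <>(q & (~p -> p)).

Yes, valid

Tableau for the negation ~(([]q & <>(~p -> p)) -> <>(q & (~p -> p))):
1. ~(([]q & <>(~p -> p)) -> <>(q & (~p -> p))), 0
2. []q & <>(~p -> p), 0
3. ~<>(q & (~p -> p)), 0
4. []q, 0
5. <>(~p -> p), 0
6. ~(q & (~p -> p)), 0
7. q, 0
8. ~(~p -> p), 0
9. ~p, 0
10. ~p -> p, 1
11. ~(q & (~p -> p)), 1
12. q, 1
13. p, 1
14. ~(~p -> p), 1
15. ~p, 1
Accessibility: 0R0, 0R1, 1R1
Branch closes: p and ~p both at 1.
Every branch of the negation's tableau closes; the branch above is one of them.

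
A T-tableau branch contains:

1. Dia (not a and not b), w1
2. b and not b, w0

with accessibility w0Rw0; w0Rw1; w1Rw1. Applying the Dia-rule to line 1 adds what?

a fresh world w2 with w1Rw2, and not a and not b at w2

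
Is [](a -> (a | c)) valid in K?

Valid in K

Tableau for the negation ~[](a -> (a | c)):
1. ~[](a -> (a | c)), 0
2. ~(a -> (a | c)), 1   [~[]-rule on 1: fresh world 1, 0R1]
3. a, 1   [~->-rule on 2]
4. ~(a | c), 1   [~->-rule on 2]
5. ~a, 1   [~|-rule on 4]
6. ~c, 1   [~|-rule on 4]
Accessibility: 0R1
Branch closes: a and ~a both at 1.
Every branch of the negation's tableau closes; the branch above is one of them.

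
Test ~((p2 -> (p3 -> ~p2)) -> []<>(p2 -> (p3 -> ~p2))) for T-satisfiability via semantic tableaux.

1. ~((p2 -> (p3 -> ~p2)) -> []<>(p2 -> (p3 -> ~p2))), w0
2. p2 -> (p3 -> ~p2), w0
3. ~[]<>(p2 -> (p3 -> ~p2)), w0
4. p3 -> ~p2, w0
5. ~p2, w0
6. ~<>(p2 -> (p3 -> ~p2)), w1
7. ~(p2 -> (p3 -> ~p2)), w1
8. p2, w1
9. ~(p3 -> ~p2), w1
10. p3, w1
Accessibility: w0Rw0, w0Rw1, w1Rw1

Yes, satisfiable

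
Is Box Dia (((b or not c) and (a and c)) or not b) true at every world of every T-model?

Tableau for the negation not Box Dia (((b or not c) and (a and c)) or not b):
1. not Box Dia (((b or not c) and (a and c)) or not b), w0
2. not Dia (((b or not c) and (a and c)) or not b), w1
3. not (((b or not c) and (a and c)) or not b), w1
4. not ((b or not c) and (a and c)), w1
5. b, w1
6. not (a and c), w1
7. not c, w1
Accessibility: w0Rw0, w0Rw1, w1Rw1
The negation has an open branch (countermodel exists).

Invalid (countermodel exists)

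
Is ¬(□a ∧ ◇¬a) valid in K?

Tableau for the negation □a ∧ ◇¬a:
1. □a ∧ ◇¬a, w0
2. □a, w0
3. ◇¬a, w0
4. ¬a, w1
5. a, w1
Accessibility: w0Rw1
Branch closes: a and ¬a both at w1.
All branches of the negation close; one closing branch shown above.

Valid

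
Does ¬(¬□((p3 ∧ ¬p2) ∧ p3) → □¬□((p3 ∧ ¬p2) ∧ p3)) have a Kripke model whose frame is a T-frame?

1. ¬(¬□((p3 ∧ ¬p2) ∧ p3) → □¬□((p3 ∧ ¬p2) ∧ p3)), 0
2. ¬□((p3 ∧ ¬p2) ∧ p3), 0
3. ¬□¬□((p3 ∧ ¬p2) ∧ p3), 0
4. ¬((p3 ∧ ¬p2) ∧ p3), 1
5. ¬p3, 1
6. □((p3 ∧ ¬p2) ∧ p3), 2
7. (p3 ∧ ¬p2) ∧ p3, 2
8. p3 ∧ ¬p2, 2
9. p3, 2
10. ¬p2, 2
Accessibility: 0R0, 0R1, 0R2, 1R1, 2R2

Yes, satisfiable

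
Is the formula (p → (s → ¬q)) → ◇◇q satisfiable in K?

1. (p → (s → ¬q)) → ◇◇q, w0
2. ◇◇q, w0
3. ◇q, w1
4. q, w2
Accessibility: w0Rw1, w1Rw2

Satisfiable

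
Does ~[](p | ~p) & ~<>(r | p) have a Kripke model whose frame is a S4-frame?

Unsatisfiable

1. ~[](p | ~p) & ~<>(r | p), w0
2. ~[](p | ~p), w0
3. ~<>(r | p), w0
4. ~(r | p), w0
5. ~r, w0
6. ~p, w0
7. ~(p | ~p), w1
8. ~p, w1
9. p, w1
Accessibility: w0Rw0, w0Rw1, w1Rw1
Branch closes: p and ~p both at w1.
Every branch closes; the branch above is one of them.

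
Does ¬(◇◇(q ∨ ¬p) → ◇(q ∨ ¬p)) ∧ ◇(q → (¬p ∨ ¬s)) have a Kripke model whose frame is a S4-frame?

1. ¬(◇◇(q ∨ ¬p) → ◇(q ∨ ¬p)) ∧ ◇(q → (¬p ∨ ¬s)), u
2. ¬(◇◇(q ∨ ¬p) → ◇(q ∨ ¬p)), u
3. ◇(q → (¬p ∨ ¬s)), u
4. ◇◇(q ∨ ¬p), u
5. ¬◇(q ∨ ¬p), u
6. ¬(q ∨ ¬p), u
7. ¬q, u
8. p, u
9. q → (¬p ∨ ¬s), v
10. ¬(q ∨ ¬p), v
11. ¬q, v
12. p, v
13. ¬p ∨ ¬s, v
14. ¬s, v
15. ◇(q ∨ ¬p), w
16. ¬(q ∨ ¬p), w
17. ¬q, w
18. p, w
19. q ∨ ¬p, x
20. ¬(q ∨ ¬p), x
21. ¬q, x
22. p, x
23. ¬p, x
Accessibility: uRu, uRv, uRw, uRx, vRv, wRw, wRx, xRx
Branch closes: p and ¬p both at x.
Every branch closes; the branch above is one of them.

Unsatisfiable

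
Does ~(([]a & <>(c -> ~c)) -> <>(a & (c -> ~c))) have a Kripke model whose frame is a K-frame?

1. ~(([]a & <>(c -> ~c)) -> <>(a & (c -> ~c))), 0
2. []a & <>(c -> ~c), 0
3. ~<>(a & (c -> ~c)), 0
4. []a, 0
5. <>(c -> ~c), 0
6. c -> ~c, 1
7. ~(a & (c -> ~c)), 1
8. a, 1
9. ~c, 1
10. ~(c -> ~c), 1
11. c, 1
Accessibility: 0R1
Branch closes: c and ~c both at 1.
(One branch shown.) All branches close.

Unsatisfiable (every branch closes)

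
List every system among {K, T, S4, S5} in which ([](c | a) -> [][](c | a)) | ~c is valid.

S4, S5

T-tableau for the negation ~(([](c | a) -> [][](c | a)) | ~c):
1. ~(([](c | a) -> [][](c | a)) | ~c), w0
2. ~([](c | a) -> [][](c | a)), w0
3. c, w0
4. [](c | a), w0
5. ~[][](c | a), w0
6. c | a, w0
7. a, w0
8. ~[](c | a), w1
9. c | a, w1
10. a, w1
11. ~(c | a), w2
12. ~c, w2
13. ~a, w2
Accessibility: w0Rw0, w0Rw1, w1Rw1, w1Rw2, w2Rw2
Complete open branch: countermodel on a T-frame, so not valid in T, nor in K (the same frame is also a K-frame).
S4-tableau for the negation ~(([](c | a) -> [][](c | a)) | ~c):
1. ~(([](c | a) -> [][](c | a)) | ~c), w0
2. ~([](c | a) -> [][](c | a)), w0
3. c, w0
4. [](c | a), w0
5. ~[][](c | a), w0
6. c | a, w0
7. a, w0
8. ~[](c | a), w1
9. c | a, w1
10. a, w1
11. ~(c | a), w2
12. ~c, w2
13. ~a, w2
14. c | a, w2
15. a, w2
Accessibility: w0Rw0, w0Rw1, w0Rw2, w1Rw1, w1Rw2, w2Rw2
Branch closes: a and ~a both at w2.
Every branch closes (one shown): valid in S4, hence also in S5 (every theorem of S4 is a theorem of S5).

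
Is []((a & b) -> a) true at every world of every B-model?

Tableau for the negation ~[]((a & b) -> a):
1. ~[]((a & b) -> a), 0
2. ~((a & b) -> a), 1   [~[]-rule on 1: fresh world 1, 0R1]
3. a & b, 1   [~->-rule on 2]
4. ~a, 1   [~->-rule on 2]
5. a, 1   [&-rule on 3]
6. b, 1   [&-rule on 3]
Accessibility: 0R0, 0R1, 1R0, 1R1
Branch closes: a and ~a both at 1.
All branches of the negation close; one closing branch shown above.

Valid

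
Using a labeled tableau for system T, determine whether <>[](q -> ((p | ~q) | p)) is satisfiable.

1. <>[](q -> ((p | ~q) | p)), u
2. [](q -> ((p | ~q) | p)), v
3. q -> ((p | ~q) | p), v
4. (p | ~q) | p, v
5. p, v
Accessibility: uRu, uRv, vRv

Satisfiable (open branch found)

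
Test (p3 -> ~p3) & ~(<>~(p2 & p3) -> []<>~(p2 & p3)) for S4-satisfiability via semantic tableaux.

Yes, satisfiable

1. (p3 -> ~p3) & ~(<>~(p2 & p3) -> []<>~(p2 & p3)), u
2. p3 -> ~p3, u
3. ~(<>~(p2 & p3) -> []<>~(p2 & p3)), u
4. <>~(p2 & p3), u
5. ~[]<>~(p2 & p3), u
6. ~p3, u
7. ~(p2 & p3), v
8. ~p3, v
9. ~<>~(p2 & p3), w
10. p2 & p3, w
11. p2, w
12. p3, w
Accessibility: uRu, uRv, uRw, vRv, wRw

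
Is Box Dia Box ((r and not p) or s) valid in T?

Tableau for the negation not Box Dia Box ((r and not p) or s):
1. not Box Dia Box ((r and not p) or s), 0
2. not Dia Box ((r and not p) or s), 1
3. not Box ((r and not p) or s), 1
4. not ((r and not p) or s), 2
5. not (r and not p), 2
6. not s, 2
7. not Box ((r and not p) or s), 2
8. p, 2
9. not ((r and not p) or s), 3
10. not (r and not p), 3
11. not s, 3
12. p, 3
Accessibility: 0R0, 0R1, 1R1, 1R2, 2R2, 2R3, 3R3
The negation has an open branch (countermodel exists).

Not valid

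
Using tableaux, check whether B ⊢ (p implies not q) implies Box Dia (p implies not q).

Yes, valid

Tableau for the negation not ((p implies not q) implies Box Dia (p implies not q)):
1. not ((p implies not q) implies Box Dia (p implies not q)), u
2. p implies not q, u
3. not Box Dia (p implies not q), u
4. not q, u
5. not Dia (p implies not q), v
6. not (p implies not q), u
7. p, u
8. q, u
Accessibility: uRu, uRv, vRu, vRv
Branch closes: q and not q both at u.
All branches of the negation close; one closing branch shown above.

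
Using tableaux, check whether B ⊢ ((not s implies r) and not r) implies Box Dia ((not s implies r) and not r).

Valid

Tableau for the negation not (((not s implies r) and not r) implies Box Dia ((not s implies r) and not r)):
1. not (((not s implies r) and not r) implies Box Dia ((not s implies r) and not r)), 0
2. (not s implies r) and not r, 0
3. not Box Dia ((not s implies r) and not r), 0
4. not s implies r, 0
5. not r, 0
6. s, 0
7. not Dia ((not s implies r) and not r), 1
8. not ((not s implies r) and not r), 0
9. not ((not s implies r) and not r), 1
10. not (not s implies r), 0
11. not s, 0
Accessibility: 0R0, 0R1, 1R0, 1R1
Branch closes: s and not s both at 0.
Every branch of the negation's tableau closes; the branch above is one of them.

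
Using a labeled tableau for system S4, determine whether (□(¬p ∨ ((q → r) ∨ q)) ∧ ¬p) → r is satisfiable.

1. (□(¬p ∨ ((q → r) ∨ q)) ∧ ¬p) → r, 0
2. r, 0
Accessibility: 0R0

Yes, satisfiable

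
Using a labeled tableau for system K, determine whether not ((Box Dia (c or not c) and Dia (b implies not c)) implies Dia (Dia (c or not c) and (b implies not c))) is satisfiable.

No, unsatisfiable

1. not ((Box Dia (c or not c) and Dia (b implies not c)) implies Dia (Dia (c or not c) and (b implies not c))), u
2. Box Dia (c or not c) and Dia (b implies not c), u
3. not Dia (Dia (c or not c) and (b implies not c)), u
4. Box Dia (c or not c), u
5. Dia (b implies not c), u
6. b implies not c, v
7. not (Dia (c or not c) and (b implies not c)), v
8. Dia (c or not c), v
9. not c, v
10. not Dia (c or not c), v
11. c or not c, w
12. not (c or not c), w
13. not c, w
14. c, w
Accessibility: uRv, vRw
Branch closes: c and not c both at w.
(One branch shown.) All branches close.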